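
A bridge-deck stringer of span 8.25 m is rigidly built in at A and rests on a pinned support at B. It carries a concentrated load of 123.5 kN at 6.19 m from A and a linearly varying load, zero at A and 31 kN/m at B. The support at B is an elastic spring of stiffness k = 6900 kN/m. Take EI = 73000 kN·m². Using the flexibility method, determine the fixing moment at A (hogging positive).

Take the reaction at B as the redundant and release it; the primary structure is a cantilever fixed at A.
Downward deflection at the released point B due to the loads:
  point load 123.5 at a = 6.19: Pa²(3L − a)/(6EI) = 14638/EI
  triangular load, peak 31 at the free end: 11w₀L⁴/(120EI) = 13164/EI
  δ_0 = 27802/EI
Tip deflection under a unit load at B: L³/(3EI) = 187.2/EI.
With EI = 73000 kN·m²: δ_0 = 0.38085 m and δ_{BB} = 0.002564 m/kN.
Compatibility — the spring shortens by R_B/k under the reaction it provides: δ_0 − R_B·δ_{BB} = R_B/k. With 1/k = 0.000145 m/kN, R_B = δ_0 / (δ_{BB} + 1/k) = 0.38085 / (0.002564 + 0.000145) = 140.6 kN.
Moment equilibrium about A: M_A = Σ(load moments about A) − R_B·L = 1468 − 140.6×8.25 = 307.9 kN·m.

M_A = 307.9 kN·m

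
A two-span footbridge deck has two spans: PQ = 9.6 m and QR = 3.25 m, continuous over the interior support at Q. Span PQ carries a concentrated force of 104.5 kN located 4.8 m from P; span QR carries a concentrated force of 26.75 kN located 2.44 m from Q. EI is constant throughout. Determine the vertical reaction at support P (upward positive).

R_P = 37.34 kN

Take M_Q as the redundant. Released structure: two simple spans PQ and QR with a hinge at Q.
Rotations at Q on the released spans (each span's end-slope, ×1/EI):
  span PQ: point load 104.5 at a = 4.8: Pab(L + a)/(6LEI) = 601.9/EI
  span QR: point load 26.75 at a = 2.44: Pab(L + b)/(6LEI) = 11.01/EI
  relative rotation θ_0 = (601.9 + 11.01)/EI = 612.9/EI
A unit hogging moment at Q produces rotation L₁/(3EI) + L₂/(3EI) = 4.283/EI.
Compatibility: M_Q·(L₁+L₂)/(3EI) = θ_0, giving M_Q = 143.1 kN·m (hogging).
Span PQ, ΣM about P with M_Q applied at Q: R_Q^{PQ}·9.6 = 501.6 + 143.1, so R_Q^{PQ} = 67.16 kN and R_P = 104.5 − 67.16 = 37.34 kN.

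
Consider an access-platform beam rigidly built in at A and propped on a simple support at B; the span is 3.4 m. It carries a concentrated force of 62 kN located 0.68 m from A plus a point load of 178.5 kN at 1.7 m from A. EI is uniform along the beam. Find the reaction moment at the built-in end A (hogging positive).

M_A = 144.1 kN·m

Choose R_B as the redundant. The primary structure is the cantilever fixed at A.
Primary-structure tip deflection at B by superposition:
  point load 62 at a = 0.68: Pa²(3L − a)/(6EI) = 45.49/EI
  point load 178.5 at a = 1.7: Pa²(3L − a)/(6EI) = 730.8/EI
  δ_0 = 776.3/EI
Tip deflection under a unit load at B: L³/(3EI) = 13.1/EI.
Compatibility at B: δ_0 − R_B·δ_{BB} = 0, so R_B = 776.3/13.1 = 59.25 kN.
Moment equilibrium about A: M_A = Σ(load moments about A) − R_B·L = 345.6 − 59.25×3.4 = 144.1 kN·m.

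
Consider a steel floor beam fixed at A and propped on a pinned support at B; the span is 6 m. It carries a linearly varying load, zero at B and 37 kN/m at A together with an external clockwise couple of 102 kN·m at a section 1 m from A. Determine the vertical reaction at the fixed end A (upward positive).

Remove the prop at B; the released (primary) structure is a cantilever built in at A.
Deflection at B on the released cantilever, summing each load's contribution:
  triangular load, peak 37 at the fixed end: w₀L⁴/(30EI) = 1598/EI
  clockwise couple 102 at a = 1: M₀a(2L − a)/(2EI) = 561/EI
  δ_0 = 2159/EI
Tip deflection under a unit load at B: L³/(3EI) = 72/EI.
The prop prevents deflection at B: R_B = δ_0/δ_{BB} = 2159/72 = 29.99 kN.
Vertical equilibrium: R_A = ΣP − R_B = 111 − 29.99 = 81.01 kN.

R_A = 81.01 kN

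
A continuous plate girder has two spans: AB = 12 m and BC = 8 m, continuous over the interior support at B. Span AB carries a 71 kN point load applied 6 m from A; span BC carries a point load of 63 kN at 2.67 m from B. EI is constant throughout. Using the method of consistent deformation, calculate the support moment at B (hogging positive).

Take M_B as the redundant. Released structure: two simple spans AB and BC with a hinge at B.
Rotations at B on the released spans (each span's end-slope, ×1/EI):
  span AB: point load 71 at a = 6: Pab(L + a)/(6LEI) = 639/EI
  span BC: point load 63 at a = 2.67: Pab(L + b)/(6LEI) = 249/EI
  relative rotation θ_0 = (639 + 249)/EI = 888/EI
A unit hogging moment at B produces rotation L₁/(3EI) + L₂/(3EI) = 6.667/EI.
Slope continuity at B: θ_0 = M_B·6.667/EI, so M_B = 888/6.667 = 133.2 kN·m (hogging).

M_B = 133.2 kN·m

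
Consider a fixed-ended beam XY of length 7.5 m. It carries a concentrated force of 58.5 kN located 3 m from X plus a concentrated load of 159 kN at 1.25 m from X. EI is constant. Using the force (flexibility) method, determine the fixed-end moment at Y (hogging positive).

Release both end moments; the primary structure is a simply-supported span XY with redundants M_X and M_Y.
Simple-span end rotations at X and Y under the given loads:
  at X: point load 58.5 at a = 3: Pab(L + b)/(6LEI) = 210.6/EI
  at Y: point load 58.5 at a = 3: Pab(L + a)/(6LEI) = 184.3/EI
  at X: point load 159 at a = 1.25: Pab(L + b)/(6LEI) = 379.6/EI
  at Y: point load 159 at a = 1.25: Pab(L + a)/(6LEI) = 241.5/EI
  θ_X0 = 590.2/EI,  θ_Y0 = 425.8/EI
Flexibility coefficients: a unit moment at one end gives L/(3EI) there and L/(6EI) at the far end, so f₁₁ = f₂₂ = 2.5/EI and f₁₂ = f₂₁ = 1.25/EI.
Compatibility — zero rotation at each built-in end:
  2.5 M_X + 1.25 M_Y = 590.2
  1.25 M_X + 2.5 M_Y = 425.8
Solving the pair gives M_X = 201.2 kN·m and M_Y = 69.72 kN·m (hogging).

M_Y = 69.72 kN·m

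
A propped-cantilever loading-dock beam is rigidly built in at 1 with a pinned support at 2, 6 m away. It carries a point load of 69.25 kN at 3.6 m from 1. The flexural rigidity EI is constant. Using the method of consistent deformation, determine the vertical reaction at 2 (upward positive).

Remove the prop at 2; the released (primary) structure is a cantilever built in at 1.
Free-end deflection of the primary structure under the applied loading (downward +):
  point load 69.25 at a = 3.6: Pa²(3L − a)/(6EI) = 2154/EI
Flexibility coefficient — unit upward force at 2: δ_{22} = L³/(3EI) = 72/EI.
The prop prevents deflection at 2: R_2 = δ_0/δ_{22} = 2154/72 = 29.92 kN.

R_2 = 29.92 kN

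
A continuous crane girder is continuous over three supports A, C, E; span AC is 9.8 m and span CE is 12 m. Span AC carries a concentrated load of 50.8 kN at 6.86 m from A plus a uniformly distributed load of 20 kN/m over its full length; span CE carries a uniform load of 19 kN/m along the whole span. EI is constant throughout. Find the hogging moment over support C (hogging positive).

Insert a hinge at C; M_C is the redundant, and each span becomes simply supported.
Discontinuity in slope at C on the released structure — sum the simple-span end rotations:
  span AC: point load 50.8 at a = 6.86: Pab(L + a)/(6LEI) = 290.3/EI
  span AC: UDL 20: wL³/(24EI) = 784.3/EI
  span CE: UDL 19: wL³/(24EI) = 1368/EI
  relative rotation θ_0 = (1075 + 1368)/EI = 2443/EI
A unit hogging moment at C produces rotation L₁/(3EI) + L₂/(3EI) = 7.267/EI.
Slope continuity at C: θ_0 = M_C·7.267/EI, so M_C = 2443/7.267 = 336.1 kN·m (hogging).

M_C = 336.1 kN·m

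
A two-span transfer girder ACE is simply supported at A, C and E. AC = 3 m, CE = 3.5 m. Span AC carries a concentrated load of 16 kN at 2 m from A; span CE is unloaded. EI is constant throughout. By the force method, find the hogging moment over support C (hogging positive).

Insert a hinge at C; M_C is the redundant, and each span becomes simply supported.
End slopes at the hinge C, treating each span as simply supported:
  span AC: point load 16 at a = 2: Pab(L + a)/(6LEI) = 8.889/EI
  relative rotation θ_0 = (8.889 + 0)/EI = 8.889/EI
A unit hogging moment at C produces rotation L₁/(3EI) + L₂/(3EI) = 2.167/EI.
Compatibility: M_C·(L₁+L₂)/(3EI) = θ_0, giving M_C = 4.103 kN·m (hogging).

M_C = 4.103 kN·m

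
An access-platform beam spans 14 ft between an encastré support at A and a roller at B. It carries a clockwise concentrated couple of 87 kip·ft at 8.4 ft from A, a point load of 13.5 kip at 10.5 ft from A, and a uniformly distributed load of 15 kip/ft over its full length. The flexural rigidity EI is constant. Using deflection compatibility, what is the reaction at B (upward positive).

Release the roller at B. Primary structure: cantilever fixed at A.
Primary-structure tip deflection at B by superposition:
  clockwise couple 87 at a = 8.4: M₀a(2L − a)/(2EI) = 7162/EI
  point load 13.5 at a = 10.5: Pa²(3L − a)/(6EI) = 7814/EI
  UDL 15: wL⁴/(8EI) = 72030/EI
  δ_0 = 87006/EI
Flexibility coefficient — unit upward force at B: δ_{BB} = L³/(3EI) = 914.7/EI.
The prop prevents deflection at B: R_B = δ_0/δ_{BB} = 87006/914.7 = 95.12 kip.

R_B = 95.12 kip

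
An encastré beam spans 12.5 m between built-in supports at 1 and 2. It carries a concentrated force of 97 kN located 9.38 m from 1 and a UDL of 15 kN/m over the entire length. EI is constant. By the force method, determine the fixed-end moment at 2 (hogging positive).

Release both end moments; the primary structure is a simply-supported span 12 with redundants M_1 and M_2.
On the primary (simply-supported) span, the end slopes from the loading are:
  at 1: point load 97 at a = 9.38: Pab(L + b)/(6LEI) = 591.2/EI
  at 2: point load 97 at a = 9.38: Pab(L + a)/(6LEI) = 828.2/EI
  at 1: UDL 15: wL³/(24EI) = 1221/EI
  at 2: UDL 15: wL³/(24EI) = 1221/EI
  θ_10 = 1812/EI,  θ_20 = 2049/EI
Flexibility coefficients: a unit moment at one end gives L/(3EI) there and L/(6EI) at the far end, so f₁₁ = f₂₂ = 4.167/EI and f₁₂ = f₂₁ = 2.083/EI.
Compatibility — zero rotation at each built-in end:
  4.167 M_1 + 2.083 M_2 = 1812
  2.083 M_1 + 4.167 M_2 = 2049
Solving the pair gives M_1 = 252 kN·m and M_2 = 365.7 kN·m (hogging).

M_2 = 365.7 kN·m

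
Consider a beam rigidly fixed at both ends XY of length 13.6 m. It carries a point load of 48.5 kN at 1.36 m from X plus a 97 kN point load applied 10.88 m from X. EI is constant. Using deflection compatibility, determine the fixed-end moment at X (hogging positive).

M_X = 95.64 kN·m

Take the two fixed-end moments M_X, M_Y as redundants; the released structure is the simple span XY.
Simple-span end rotations at X and Y under the given loads:
  at X: point load 48.5 at a = 1.36: Pab(L + b)/(6LEI) = 255.7/EI
  at Y: point load 48.5 at a = 1.36: Pab(L + a)/(6LEI) = 148/EI
  at X: point load 97 at a = 10.88: Pab(L + b)/(6LEI) = 574.1/EI
  at Y: point load 97 at a = 10.88: Pab(L + a)/(6LEI) = 861.2/EI
  θ_X0 = 829.8/EI,  θ_Y0 = 1009/EI
Flexibility coefficients: a unit moment at one end gives L/(3EI) there and L/(6EI) at the far end, so f₁₁ = f₂₂ = 4.533/EI and f₁₂ = f₂₁ = 2.267/EI.
Compatibility — zero rotation at each built-in end:
  4.533 M_X + 2.267 M_Y = 829.8
  2.267 M_X + 4.533 M_Y = 1009
Solving the pair gives M_X = 95.64 kN·m and M_Y = 174.8 kN·m (hogging).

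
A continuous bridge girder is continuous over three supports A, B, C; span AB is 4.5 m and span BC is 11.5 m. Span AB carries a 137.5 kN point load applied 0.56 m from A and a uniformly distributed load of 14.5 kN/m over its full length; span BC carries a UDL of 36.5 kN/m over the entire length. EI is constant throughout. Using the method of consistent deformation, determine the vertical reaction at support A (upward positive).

Insert a hinge at B; M_B is the redundant, and each span becomes simply supported.
Discontinuity in slope at B on the released structure — sum the simple-span end rotations:
  span AB: point load 137.5 at a = 0.56: Pab(L + a)/(6LEI) = 56.86/EI
  span AB: UDL 14.5: wL³/(24EI) = 55.05/EI
  span BC: UDL 36.5: wL³/(24EI) = 2313/EI
  relative rotation θ_0 = (111.9 + 2313)/EI = 2425/EI
A unit hogging moment at B produces rotation L₁/(3EI) + L₂/(3EI) = 5.333/EI.
Slope continuity at B: θ_0 = M_B·5.333/EI, so M_B = 2425/5.333 = 454.7 kN·m (hogging).
Span AB, ΣM about A with M_B applied at B: R_B^{AB}·4.5 = 223.8 + 454.7, so R_B^{AB} = 150.8 kN and R_A = 202.8 − 150.8 = 51.98 kN.

R_A = 51.98 kN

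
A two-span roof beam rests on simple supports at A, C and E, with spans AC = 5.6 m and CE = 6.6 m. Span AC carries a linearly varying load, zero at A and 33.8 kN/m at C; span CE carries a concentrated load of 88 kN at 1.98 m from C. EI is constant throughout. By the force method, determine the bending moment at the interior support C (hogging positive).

M_C = 88.52 kN·m

Take M_C as the redundant. Released structure: two simple spans AC and CE with a hinge at C.
Rotations at C on the released spans (each span's end-slope, ×1/EI):
  span AC: triangular load, peak 33.8: w₀L³/(45EI) = 131.9/EI
  span CE: point load 88 at a = 1.98: Pab(L + b)/(6LEI) = 228.1/EI
  relative rotation θ_0 = (131.9 + 228.1)/EI = 360/EI
A unit hogging moment at C produces rotation L₁/(3EI) + L₂/(3EI) = 4.067/EI.
Compatibility: M_C·(L₁+L₂)/(3EI) = θ_0, giving M_C = 88.52 kN·m (hogging).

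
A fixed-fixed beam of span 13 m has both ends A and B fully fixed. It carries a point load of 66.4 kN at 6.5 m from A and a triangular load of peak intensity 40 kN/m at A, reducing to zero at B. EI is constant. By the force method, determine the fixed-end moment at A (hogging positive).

M_A = 445.9 kN·m

Take the two fixed-end moments M_A, M_B as redundants; the released structure is the simple span AB.
End rotations of the released simple span under the applied load (×1/EI):
  at A: point load 66.4 at a = 6.5: Pab(L + b)/(6LEI) = 701.4/EI
  at B: point load 66.4 at a = 6.5: Pab(L + a)/(6LEI) = 701.4/EI
  at A: triangular load, peak 40: w₀L³/(45EI) = 1953/EI
  at B: triangular load, peak 40: 7w₀L³/(360EI) = 1709/EI
  θ_A0 = 2654/EI,  θ_B0 = 2410/EI
Flexibility coefficients: a unit moment at one end gives L/(3EI) there and L/(6EI) at the far end, so f₁₁ = f₂₂ = 4.333/EI and f₁₂ = f₂₁ = 2.167/EI.
Compatibility — zero rotation at each built-in end:
  4.333 M_A + 2.167 M_B = 2654
  2.167 M_A + 4.333 M_B = 2410
Solving the pair gives M_A = 445.9 kN·m and M_B = 333.2 kN·m (hogging).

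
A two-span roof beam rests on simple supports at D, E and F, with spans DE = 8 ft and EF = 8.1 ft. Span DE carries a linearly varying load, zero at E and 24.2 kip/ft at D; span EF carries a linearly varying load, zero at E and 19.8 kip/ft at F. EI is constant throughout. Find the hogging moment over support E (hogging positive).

M_E = 83.02 kip·ft

Release continuity at E by inserting a hinge; the redundant is the internal moment M_E. The primary structure is two simply-supported spans DE and EF.
Discontinuity in slope at E on the released structure — sum the simple-span end rotations:
  span DE: triangular load, peak 24.2: 7w₀L³/(360EI) = 240.9/EI
  span EF: triangular load, peak 19.8: 7w₀L³/(360EI) = 204.6/EI
  relative rotation θ_0 = (240.9 + 204.6)/EI = 445.5/EI
A unit hogging moment at E produces rotation L₁/(3EI) + L₂/(3EI) = 5.367/EI.
Compatibility: M_E·(L₁+L₂)/(3EI) = θ_0, giving M_E = 83.02 kip·ft (hogging).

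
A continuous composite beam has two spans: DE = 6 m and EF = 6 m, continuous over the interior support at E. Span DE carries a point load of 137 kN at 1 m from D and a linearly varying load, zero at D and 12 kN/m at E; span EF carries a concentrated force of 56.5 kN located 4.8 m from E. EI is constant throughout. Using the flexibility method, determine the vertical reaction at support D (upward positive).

Take M_E as the redundant. Released structure: two simple spans DE and EF with a hinge at E.
Rotations at E on the released spans (each span's end-slope, ×1/EI):
  span DE: point load 137 at a = 1: Pab(L + a)/(6LEI) = 133.2/EI
  span DE: triangular load, peak 12: w₀L³/(45EI) = 57.6/EI
  span EF: point load 56.5 at a = 4.8: Pab(L + b)/(6LEI) = 65.09/EI
  relative rotation θ_0 = (190.8 + 65.09)/EI = 255.9/EI
A unit hogging moment at E produces rotation L₁/(3EI) + L₂/(3EI) = 4/EI.
Slope continuity at E: θ_0 = M_E·4/EI, so M_E = 255.9/4 = 63.97 kN·m (hogging).
Span DE, ΣM about D with M_E applied at E: R_E^{DE}·6 = 281 + 63.97, so R_E^{DE} = 57.5 kN and R_D = 173 − 57.5 = 115.5 kN.

R_D = 115.5 kN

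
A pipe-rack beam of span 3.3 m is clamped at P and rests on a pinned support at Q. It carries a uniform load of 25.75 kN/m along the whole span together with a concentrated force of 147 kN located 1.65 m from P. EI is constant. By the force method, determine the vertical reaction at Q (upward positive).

R_Q = 77.8 kN

Remove the prop at Q; the released (primary) structure is a cantilever built in at P.
Free-end deflection of the primary structure under the applied loading (downward +):
  UDL 25.75: wL⁴/(8EI) = 381.7/EI
  point load 147 at a = 1.65: Pa²(3L − a)/(6EI) = 550.3/EI
  δ_0 = 932/EI
Tip deflection under a unit load at Q: L³/(3EI) = 11.98/EI.
The prop prevents deflection at Q: R_Q = δ_0/δ_{QQ} = 932/11.98 = 77.8 kN.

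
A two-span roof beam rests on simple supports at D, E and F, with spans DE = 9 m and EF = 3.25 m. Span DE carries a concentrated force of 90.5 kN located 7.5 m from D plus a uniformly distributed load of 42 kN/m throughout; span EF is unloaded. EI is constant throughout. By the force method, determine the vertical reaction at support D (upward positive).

R_D = 160.9 kN

Insert a hinge at E; M_E is the redundant, and each span becomes simply supported.
End slopes at the hinge E, treating each span as simply supported:
  span DE: point load 90.5 at a = 7.5: Pab(L + a)/(6LEI) = 311.1/EI
  span DE: UDL 42: wL³/(24EI) = 1276/EI
  relative rotation θ_0 = (1587 + 0)/EI = 1587/EI
A unit hogging moment at E produces rotation L₁/(3EI) + L₂/(3EI) = 4.083/EI.
Slope continuity at E: θ_0 = M_E·4.083/EI, so M_E = 1587/4.083 = 388.6 kN·m (hogging).
Span DE, ΣM about D with M_E applied at E: R_E^{DE}·9 = 2380 + 388.6, so R_E^{DE} = 307.6 kN and R_D = 468.5 − 307.6 = 160.9 kN.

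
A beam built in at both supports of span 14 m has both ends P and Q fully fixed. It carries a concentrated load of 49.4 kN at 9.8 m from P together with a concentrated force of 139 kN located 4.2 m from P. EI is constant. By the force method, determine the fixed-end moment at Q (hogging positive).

M_Q = 224.3 kN·m

Take the two fixed-end moments M_P, M_Q as redundants; the released structure is the simple span PQ.
Simple-span end rotations at P and Q under the given loads:
  at P: point load 49.4 at a = 9.8: Pab(L + b)/(6LEI) = 440.5/EI
  at Q: point load 49.4 at a = 9.8: Pab(L + a)/(6LEI) = 576.1/EI
  at P: point load 139 at a = 4.2: Pab(L + b)/(6LEI) = 1621/EI
  at Q: point load 139 at a = 4.2: Pab(L + a)/(6LEI) = 1240/EI
  θ_P0 = 2062/EI,  θ_Q0 = 1816/EI
Flexibility coefficients: a unit moment at one end gives L/(3EI) there and L/(6EI) at the far end, so f₁₁ = f₂₂ = 4.667/EI and f₁₂ = f₂₁ = 2.333/EI.
Compatibility — zero rotation at each built-in end:
  4.667 M_P + 2.333 M_Q = 2062
  2.333 M_P + 4.667 M_Q = 1816
Solving the pair gives M_P = 329.6 kN·m and M_Q = 224.3 kN·m (hogging).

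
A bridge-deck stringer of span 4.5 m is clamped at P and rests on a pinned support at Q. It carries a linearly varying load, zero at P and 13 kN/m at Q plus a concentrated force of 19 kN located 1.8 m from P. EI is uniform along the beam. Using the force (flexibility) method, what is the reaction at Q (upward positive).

R_Q = 20.04 kN

Choose R_Q as the redundant. The primary structure is the cantilever fixed at P.
Free-end deflection of the primary structure under the applied loading (downward +):
  triangular load, peak 13 at the free end: 11w₀L⁴/(120EI) = 488.7/EI
  point load 19 at a = 1.8: Pa²(3L − a)/(6EI) = 120/EI
  δ_0 = 608.7/EI
Tip deflection under a unit load at Q: L³/(3EI) = 30.38/EI.
Compatibility at Q: δ_0 − R_Q·δ_{QQ} = 0, so R_Q = 608.7/30.38 = 20.04 kN.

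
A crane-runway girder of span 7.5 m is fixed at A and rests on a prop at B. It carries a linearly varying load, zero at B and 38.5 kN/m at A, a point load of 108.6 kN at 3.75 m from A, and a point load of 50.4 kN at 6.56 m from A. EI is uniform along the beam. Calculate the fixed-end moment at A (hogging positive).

Release the roller at B. Primary structure: cantilever fixed at A.
Primary-structure tip deflection at B by superposition:
  triangular load, peak 38.5 at the fixed end: w₀L⁴/(30EI) = 4061/EI
  point load 108.6 at a = 3.75: Pa²(3L − a)/(6EI) = 4772/EI
  point load 50.4 at a = 6.56: Pa²(3L − a)/(6EI) = 5762/EI
  δ_0 = 14595/EI
Tip deflection under a unit load at B: L³/(3EI) = 140.6/EI.
The prop prevents deflection at B: R_B = δ_0/δ_{BB} = 14595/140.6 = 103.8 kN.
Moment equilibrium about A: M_A = Σ(load moments about A) − R_B·L = 1099 − 103.8×7.5 = 320.4 kN·m.

M_A = 320.4 kN·m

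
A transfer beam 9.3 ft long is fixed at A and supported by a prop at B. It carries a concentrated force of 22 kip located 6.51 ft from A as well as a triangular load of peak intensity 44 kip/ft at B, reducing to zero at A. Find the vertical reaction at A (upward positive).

R_A = 101.7 kip

Take the reaction at B as the redundant and release it; the primary structure is a cantilever fixed at A.
Downward deflection at the released point B due to the loads:
  point load 22 at a = 6.51: Pa²(3L − a)/(6EI) = 3324/EI
  triangular load, peak 44 at the free end: 11w₀L⁴/(120EI) = 30171/EI
  δ_0 = 33495/EI
Flexibility coefficient — unit upward force at B: δ_{BB} = L³/(3EI) = 268.1/EI.
Compatibility at B: δ_0 − R_B·δ_{BB} = 0, so R_B = 33495/268.1 = 124.9 kip.
Vertical equilibrium: R_A = ΣP − R_B = 226.6 − 124.9 = 101.7 kip.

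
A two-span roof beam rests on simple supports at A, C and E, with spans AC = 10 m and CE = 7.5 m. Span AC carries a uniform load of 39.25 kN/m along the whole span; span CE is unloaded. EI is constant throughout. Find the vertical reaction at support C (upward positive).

Release continuity at C by inserting a hinge; the redundant is the internal moment M_C. The primary structure is two simply-supported spans AC and CE.
End slopes at the hinge C, treating each span as simply supported:
  span AC: UDL 39.25: wL³/(24EI) = 1635/EI
  relative rotation θ_0 = (1635 + 0)/EI = 1635/EI
A unit hogging moment at C produces rotation L₁/(3EI) + L₂/(3EI) = 5.833/EI.
Compatibility: M_C·(L₁+L₂)/(3EI) = θ_0, giving M_C = 280.4 kN·m (hogging).
Span AC, ΣM about A with M_C applied at C: R_C^{AC}·10 = 1962 + 280.4, so R_C^{AC} = 224.3 kN and R_A = 392.5 − 224.3 = 168.2 kN.
Span CE, ΣM about E: R_C^{CE}·7.5 = 0 + 280.4, so R_C^{CE} = 37.38 kN and R_E = 0 − 37.38 = -37.38 kN.
R_C = 224.3 + 37.38 = 261.7 kN.

R_C = 261.7 kN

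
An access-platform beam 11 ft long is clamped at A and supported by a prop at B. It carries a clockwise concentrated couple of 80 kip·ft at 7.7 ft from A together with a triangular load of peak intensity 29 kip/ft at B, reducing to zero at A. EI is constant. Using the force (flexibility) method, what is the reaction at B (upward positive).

R_B = 97.65 kip

Release the roller at B. Primary structure: cantilever fixed at A.
Downward deflection at the released point B due to the loads:
  clockwise couple 80 at a = 7.7: M₀a(2L − a)/(2EI) = 4404/EI
  triangular load, peak 29 at the free end: 11w₀L⁴/(120EI) = 38921/EI
  δ_0 = 43325/EI
Flexibility coefficient — unit upward force at B: δ_{BB} = L³/(3EI) = 443.7/EI.
The prop prevents deflection at B: R_B = δ_0/δ_{BB} = 43325/443.7 = 97.65 kip.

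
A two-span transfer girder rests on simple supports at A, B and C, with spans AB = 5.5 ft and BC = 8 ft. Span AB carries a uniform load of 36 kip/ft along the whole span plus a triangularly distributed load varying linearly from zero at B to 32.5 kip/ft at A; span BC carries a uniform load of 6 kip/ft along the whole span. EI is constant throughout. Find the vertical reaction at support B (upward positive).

R_B = 185.7 kip

Insert a hinge at B; M_B is the redundant, and each span becomes simply supported.
Rotations at B on the released spans (each span's end-slope, ×1/EI):
  span AB: UDL 36: wL³/(24EI) = 249.6/EI
  span AB: triangular load, peak 32.5: 7w₀L³/(360EI) = 105.1/EI
  span BC: UDL 6: wL³/(24EI) = 128/EI
  relative rotation θ_0 = (354.7 + 128)/EI = 482.7/EI
A unit hogging moment at B produces rotation L₁/(3EI) + L₂/(3EI) = 4.5/EI.
Slope continuity at B: θ_0 = M_B·4.5/EI, so M_B = 482.7/4.5 = 107.3 kip·ft (hogging).
Span AB, ΣM about A with M_B applied at B: R_B^{AB}·5.5 = 708.4 + 107.3, so R_B^{AB} = 148.3 kip and R_A = 287.4 − 148.3 = 139.1 kip.
Span BC, ΣM about C: R_B^{BC}·8 = 192 + 107.3, so R_B^{BC} = 37.41 kip and R_C = 48 − 37.41 = 10.59 kip.
R_B = 148.3 + 37.41 = 185.7 kip.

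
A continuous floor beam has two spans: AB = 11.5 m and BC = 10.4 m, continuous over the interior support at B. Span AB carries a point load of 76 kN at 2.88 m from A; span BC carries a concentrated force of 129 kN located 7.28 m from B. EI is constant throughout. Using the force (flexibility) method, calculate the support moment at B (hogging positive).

Insert a hinge at B; M_B is the redundant, and each span becomes simply supported.
Rotations at B on the released spans (each span's end-slope, ×1/EI):
  span AB: point load 76 at a = 2.88: Pab(L + a)/(6LEI) = 393.2/EI
  span BC: point load 129 at a = 7.28: Pab(L + b)/(6LEI) = 634.8/EI
  relative rotation θ_0 = (393.2 + 634.8)/EI = 1028/EI
A unit hogging moment at B produces rotation L₁/(3EI) + L₂/(3EI) = 7.3/EI.
Slope continuity at B: θ_0 = M_B·7.3/EI, so M_B = 1028/7.3 = 140.8 kN·m (hogging).

M_B = 140.8 kN·m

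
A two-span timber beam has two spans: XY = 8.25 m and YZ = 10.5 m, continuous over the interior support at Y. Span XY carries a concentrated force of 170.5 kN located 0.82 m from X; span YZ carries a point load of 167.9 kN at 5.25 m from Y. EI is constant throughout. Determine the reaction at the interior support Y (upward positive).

Take M_Y as the redundant. Released structure: two simple spans XY and YZ with a hinge at Y.
Rotations at Y on the released spans (each span's end-slope, ×1/EI):
  span XY: point load 170.5 at a = 0.82: Pab(L + a)/(6LEI) = 190.3/EI
  span YZ: point load 167.9 at a = 5.25: Pab(L + b)/(6LEI) = 1157/EI
  relative rotation θ_0 = (190.3 + 1157)/EI = 1347/EI
A unit hogging moment at Y produces rotation L₁/(3EI) + L₂/(3EI) = 6.25/EI.
Compatibility: M_Y·(L₁+L₂)/(3EI) = θ_0, giving M_Y = 215.6 kN·m (hogging).
Span XY, ΣM about X with M_Y applied at Y: R_Y^{XY}·8.25 = 139.8 + 215.6, so R_Y^{XY} = 43.08 kN and R_X = 170.5 − 43.08 = 127.4 kN.
Span YZ, ΣM about Z: R_Y^{YZ}·10.5 = 881.5 + 215.6, so R_Y^{YZ} = 104.5 kN and R_Z = 167.9 − 104.5 = 63.42 kN.
R_Y = 43.08 + 104.5 = 147.6 kN.

R_Y = 147.6 kN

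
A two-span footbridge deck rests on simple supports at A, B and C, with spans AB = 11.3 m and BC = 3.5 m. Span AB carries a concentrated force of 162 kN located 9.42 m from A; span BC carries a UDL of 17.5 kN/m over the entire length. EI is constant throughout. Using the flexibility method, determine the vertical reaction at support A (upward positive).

Insert a hinge at B; M_B is the redundant, and each span becomes simply supported.
Rotations at B on the released spans (each span's end-slope, ×1/EI):
  span AB: point load 162 at a = 9.42: Pab(L + a)/(6LEI) = 876.8/EI
  span BC: UDL 17.5: wL³/(24EI) = 31.26/EI
  relative rotation θ_0 = (876.8 + 31.26)/EI = 908/EI
A unit hogging moment at B produces rotation L₁/(3EI) + L₂/(3EI) = 4.933/EI.
Slope continuity at B: θ_0 = M_B·4.933/EI, so M_B = 908/4.933 = 184.1 kN·m (hogging).
Span AB, ΣM about A with M_B applied at B: R_B^{AB}·11.3 = 1526 + 184.1, so R_B^{AB} = 151.3 kN and R_A = 162 − 151.3 = 10.66 kN.

R_A = 10.66 kN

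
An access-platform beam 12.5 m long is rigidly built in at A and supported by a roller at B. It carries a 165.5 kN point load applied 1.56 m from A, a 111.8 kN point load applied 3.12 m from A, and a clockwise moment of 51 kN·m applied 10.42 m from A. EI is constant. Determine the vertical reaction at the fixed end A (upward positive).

R_A = 258.1 kN

Choose R_B as the redundant. The primary structure is the cantilever fixed at A.
Free-end deflection of the primary structure under the applied loading (downward +):
  point load 165.5 at a = 1.56: Pa²(3L − a)/(6EI) = 2413/EI
  point load 111.8 at a = 3.12: Pa²(3L − a)/(6EI) = 6236/EI
  clockwise couple 51 at a = 10.42: M₀a(2L − a)/(2EI) = 3874/EI
  δ_0 = 12523/EI
Flexibility coefficient — unit upward force at B: δ_{BB} = L³/(3EI) = 651/EI.
Compatibility at B: δ_0 − R_B·δ_{BB} = 0, so R_B = 12523/651 = 19.23 kN.
Vertical equilibrium: R_A = ΣP − R_B = 277.3 − 19.23 = 258.1 kN.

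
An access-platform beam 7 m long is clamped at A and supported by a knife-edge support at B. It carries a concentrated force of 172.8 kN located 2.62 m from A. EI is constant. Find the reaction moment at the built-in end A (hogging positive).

M_A = 230.3 kN·m

Release the roller at B. Primary structure: cantilever fixed at A.
Primary-structure tip deflection at B by superposition:
  point load 172.8 at a = 2.62: Pa²(3L − a)/(6EI) = 3634/EI
Flexibility coefficient — unit upward force at B: δ_{BB} = L³/(3EI) = 114.3/EI.
The prop prevents deflection at B: R_B = δ_0/δ_{BB} = 3634/114.3 = 31.78 kN.
Moment equilibrium about A: M_A = Σ(load moments about A) − R_B·L = 452.7 − 31.78×7 = 230.3 kN·m.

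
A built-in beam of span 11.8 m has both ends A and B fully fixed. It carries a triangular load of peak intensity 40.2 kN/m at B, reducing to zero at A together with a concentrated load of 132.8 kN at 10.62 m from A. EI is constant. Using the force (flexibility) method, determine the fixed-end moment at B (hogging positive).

Release both end moments; the primary structure is a simply-supported span AB with redundants M_A and M_B.
On the primary (simply-supported) span, the end slopes from the loading are:
  at A: triangular load, peak 40.2: 7w₀L³/(360EI) = 1284/EI
  at B: triangular load, peak 40.2: w₀L³/(45EI) = 1468/EI
  at A: point load 132.8 at a = 10.62: Pab(L + b)/(6LEI) = 305.1/EI
  at B: point load 132.8 at a = 10.62: Pab(L + a)/(6LEI) = 527/EI
  θ_A0 = 1589/EI,  θ_B0 = 1995/EI
Flexibility coefficients: a unit moment at one end gives L/(3EI) there and L/(6EI) at the far end, so f₁₁ = f₂₂ = 3.933/EI and f₁₂ = f₂₁ = 1.967/EI.
Compatibility — zero rotation at each built-in end:
  3.933 M_A + 1.967 M_B = 1589
  1.967 M_A + 3.933 M_B = 1995
Solving the pair gives M_A = 200.7 kN·m and M_B = 406.8 kN·m (hogging).

M_B = 406.8 kN·m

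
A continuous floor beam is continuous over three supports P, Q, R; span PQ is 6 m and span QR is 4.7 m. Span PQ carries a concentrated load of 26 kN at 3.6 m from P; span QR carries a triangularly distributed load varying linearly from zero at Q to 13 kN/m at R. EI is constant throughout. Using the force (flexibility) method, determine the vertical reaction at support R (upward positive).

Release continuity at Q by inserting a hinge; the redundant is the internal moment M_Q. The primary structure is two simply-supported spans PQ and QR.
End slopes at the hinge Q, treating each span as simply supported:
  span PQ: point load 26 at a = 3.6: Pab(L + a)/(6LEI) = 59.9/EI
  span QR: triangular load, peak 13: 7w₀L³/(360EI) = 26.24/EI
  relative rotation θ_0 = (59.9 + 26.24)/EI = 86.15/EI
A unit hogging moment at Q produces rotation L₁/(3EI) + L₂/(3EI) = 3.567/EI.
Compatibility: M_Q·(L₁+L₂)/(3EI) = θ_0, giving M_Q = 24.15 kN·m (hogging).
Span QR, ΣM about R: R_Q^{QR}·4.7 = 47.86 + 24.15, so R_Q^{QR} = 15.32 kN and R_R = 30.55 − 15.32 = 15.23 kN.

R_R = 15.23 kN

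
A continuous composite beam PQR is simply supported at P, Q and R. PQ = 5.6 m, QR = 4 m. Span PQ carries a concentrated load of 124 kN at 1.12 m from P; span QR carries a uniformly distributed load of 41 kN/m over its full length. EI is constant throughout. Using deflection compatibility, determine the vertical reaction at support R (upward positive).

R_R = 63.74 kN

Release continuity at Q by inserting a hinge; the redundant is the internal moment M_Q. The primary structure is two simply-supported spans PQ and QR.
Discontinuity in slope at Q on the released structure — sum the simple-span end rotations:
  span PQ: point load 124 at a = 1.12: Pab(L + a)/(6LEI) = 124.4/EI
  span QR: UDL 41: wL³/(24EI) = 109.3/EI
  relative rotation θ_0 = (124.4 + 109.3)/EI = 233.8/EI
A unit hogging moment at Q produces rotation L₁/(3EI) + L₂/(3EI) = 3.2/EI.
Slope continuity at Q: θ_0 = M_Q·3.2/EI, so M_Q = 233.8/3.2 = 73.05 kN·m (hogging).
Span QR, ΣM about R: R_Q^{QR}·4 = 328 + 73.05, so R_Q^{QR} = 100.3 kN and R_R = 164 − 100.3 = 63.74 kN.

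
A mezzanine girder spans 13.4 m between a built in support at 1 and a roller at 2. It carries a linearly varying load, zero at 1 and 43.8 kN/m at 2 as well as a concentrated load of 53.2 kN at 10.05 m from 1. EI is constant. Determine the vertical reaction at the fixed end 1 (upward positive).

Choose R_2 as the redundant. The primary structure is the cantilever fixed at 1.
Deflection at 2 on the released cantilever, summing each load's contribution:
  triangular load, peak 43.8 at the free end: 11w₀L⁴/(120EI) = 129451/EI
  point load 53.2 at a = 10.05: Pa²(3L − a)/(6EI) = 27001/EI
  δ_0 = 156452/EI
Flexibility coefficient — unit upward force at 2: δ_{22} = L³/(3EI) = 802/EI.
Compatibility at 2: δ_0 − R_2·δ_{22} = 0, so R_2 = 156452/802 = 195.1 kN.
Vertical equilibrium: R_1 = ΣP − R_2 = 346.7 − 195.1 = 151.6 kN.

R_1 = 151.6 kN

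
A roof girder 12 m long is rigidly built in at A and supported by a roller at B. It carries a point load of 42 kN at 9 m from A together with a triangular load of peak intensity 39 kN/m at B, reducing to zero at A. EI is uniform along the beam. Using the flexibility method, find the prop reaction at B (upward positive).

Choose R_B as the redundant. The primary structure is the cantilever fixed at A.
Downward deflection at the released point B due to the loads:
  point load 42 at a = 9: Pa²(3L − a)/(6EI) = 15309/EI
  triangular load, peak 39 at the free end: 11w₀L⁴/(120EI) = 74131/EI
  δ_0 = 89440/EI
Flexibility coefficient — unit upward force at B: δ_{BB} = L³/(3EI) = 576/EI.
The prop prevents deflection at B: R_B = δ_0/δ_{BB} = 89440/576 = 155.3 kN.

R_B = 155.3 kN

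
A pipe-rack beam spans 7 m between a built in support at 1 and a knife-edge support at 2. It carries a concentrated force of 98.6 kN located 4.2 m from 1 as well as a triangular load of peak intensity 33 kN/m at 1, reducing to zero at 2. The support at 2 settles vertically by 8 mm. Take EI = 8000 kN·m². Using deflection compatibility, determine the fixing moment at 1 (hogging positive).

Release the roller at 2. Primary structure: cantilever fixed at 1.
Primary-structure tip deflection at 2 by superposition:
  point load 98.6 at a = 4.2: Pa²(3L − a)/(6EI) = 4870/EI
  triangular load, peak 33 at the fixed end: w₀L⁴/(30EI) = 2641/EI
  δ_0 = 7511/EI
Tip deflection under a unit load at 2: L³/(3EI) = 114.3/EI.
With EI = 8000 kN·m²: δ_0 = 0.93889 m and δ_{22} = 0.014292 m/kN.
Compatibility — the beam at 2 must follow the support down by 0.008 m: δ_0 − R_2·δ_{22} = 0.008, so R_2 = (0.93889 − 0.008)/0.014292 = 65.14 kN.
Moment equilibrium about 1: M_1 = Σ(load moments about 1) − R_2·L = 683.6 − 65.14×7 = 227.7 kN·m.

M_1 = 227.7 kN·m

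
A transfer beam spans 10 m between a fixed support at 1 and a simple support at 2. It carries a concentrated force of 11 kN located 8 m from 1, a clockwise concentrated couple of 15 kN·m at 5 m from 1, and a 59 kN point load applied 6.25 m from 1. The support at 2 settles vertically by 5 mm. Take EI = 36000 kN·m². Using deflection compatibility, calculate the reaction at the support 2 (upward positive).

R_2 = 36.26 kN

Remove the prop at 2; the released (primary) structure is a cantilever built in at 1.
Free-end deflection of the primary structure under the applied loading (downward +):
  point load 11 at a = 8: Pa²(3L − a)/(6EI) = 2581/EI
  clockwise couple 15 at a = 5: M₀a(2L − a)/(2EI) = 562.5/EI
  point load 59 at a = 6.25: Pa²(3L − a)/(6EI) = 9123/EI
  δ_0 = 12267/EI
Tip deflection under a unit load at 2: L³/(3EI) = 333.3/EI.
With EI = 36000 kN·m²: δ_0 = 0.34074 m and δ_{22} = 0.009259 m/kN.
Compatibility — the beam at 2 must follow the support down by 0.005 m: δ_0 − R_2·δ_{22} = 0.005, so R_2 = (0.34074 − 0.005)/0.009259 = 36.26 kN.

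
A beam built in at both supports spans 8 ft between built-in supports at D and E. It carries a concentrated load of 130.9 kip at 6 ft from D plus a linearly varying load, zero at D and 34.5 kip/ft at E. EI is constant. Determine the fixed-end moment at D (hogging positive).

Release both end moments; the primary structure is a simply-supported span DE with redundants M_D and M_E.
Simple-span end rotations at D and E under the given loads:
  at D: point load 130.9 at a = 6: Pab(L + b)/(6LEI) = 327.2/EI
  at E: point load 130.9 at a = 6: Pab(L + a)/(6LEI) = 458.1/EI
  at D: triangular load, peak 34.5: 7w₀L³/(360EI) = 343.5/EI
  at E: triangular load, peak 34.5: w₀L³/(45EI) = 392.5/EI
  θ_D0 = 670.7/EI,  θ_E0 = 850.7/EI
Flexibility coefficients: a unit moment at one end gives L/(3EI) there and L/(6EI) at the far end, so f₁₁ = f₂₂ = 2.667/EI and f₁₂ = f₂₁ = 1.333/EI.
Compatibility — zero rotation at each built-in end:
  2.667 M_D + 1.333 M_E = 670.7
  1.333 M_D + 2.667 M_E = 850.7
Solving the pair gives M_D = 122.7 kip·ft and M_E = 257.7 kip·ft (hogging).

M_D = 122.7 kip·ft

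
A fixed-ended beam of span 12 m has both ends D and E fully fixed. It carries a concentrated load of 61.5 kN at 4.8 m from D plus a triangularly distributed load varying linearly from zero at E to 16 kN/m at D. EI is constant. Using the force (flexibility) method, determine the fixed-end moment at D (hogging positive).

M_D = 221.5 kN·m

Release both end moments; the primary structure is a simply-supported span DE with redundants M_D and M_E.
On the primary (simply-supported) span, the end slopes from the loading are:
  at D: point load 61.5 at a = 4.8: Pab(L + b)/(6LEI) = 566.8/EI
  at E: point load 61.5 at a = 4.8: Pab(L + a)/(6LEI) = 495.9/EI
  at D: triangular load, peak 16: w₀L³/(45EI) = 614.4/EI
  at E: triangular load, peak 16: 7w₀L³/(360EI) = 537.6/EI
  θ_D0 = 1181/EI,  θ_E0 = 1034/EI
Flexibility coefficients: a unit moment at one end gives L/(3EI) there and L/(6EI) at the far end, so f₁₁ = f₂₂ = 4/EI and f₁₂ = f₂₁ = 2/EI.
Compatibility — zero rotation at each built-in end:
  4 M_D + 2 M_E = 1181
  2 M_D + 4 M_E = 1034
Solving the pair gives M_D = 221.5 kN·m and M_E = 147.6 kN·m (hogging).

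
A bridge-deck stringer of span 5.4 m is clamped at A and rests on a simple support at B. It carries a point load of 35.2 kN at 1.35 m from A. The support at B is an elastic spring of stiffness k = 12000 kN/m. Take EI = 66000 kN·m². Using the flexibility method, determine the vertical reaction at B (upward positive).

Take the reaction at B as the redundant and release it; the primary structure is a cantilever fixed at A.
Downward deflection at the released point B due to the loads:
  point load 35.2 at a = 1.35: Pa²(3L − a)/(6EI) = 158.8/EI
Tip deflection under a unit load at B: L³/(3EI) = 52.49/EI.
With EI = 66000 kN·m²: δ_0 = 0.002406 m and δ_{BB} = 0.000795 m/kN.
Compatibility — the spring shortens by R_B/k under the reaction it provides: δ_0 − R_B·δ_{BB} = R_B/k. With 1/k = 0.000083 m/kN, R_B = δ_0 / (δ_{BB} + 1/k) = 0.002406 / (0.000795 + 0.000083) = 2.738 kN.

R_B = 2.738 kN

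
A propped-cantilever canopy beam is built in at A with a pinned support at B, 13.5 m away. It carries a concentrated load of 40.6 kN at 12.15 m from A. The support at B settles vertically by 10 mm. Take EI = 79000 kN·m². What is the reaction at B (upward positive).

R_B = 33.57 kN

Choose R_B as the redundant. The primary structure is the cantilever fixed at A.
Downward deflection at the released point B due to the loads:
  point load 40.6 at a = 12.15: Pa²(3L − a)/(6EI) = 28319/EI
Flexibility coefficient — unit upward force at B: δ_{BB} = L³/(3EI) = 820.1/EI.
With EI = 79000 kN·m²: δ_0 = 0.35847 m and δ_{BB} = 0.010381 m/kN.
Compatibility — the beam at B must follow the support down by 0.01 m: δ_0 − R_B·δ_{BB} = 0.01, so R_B = (0.35847 − 0.01)/0.010381 = 33.57 kN.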